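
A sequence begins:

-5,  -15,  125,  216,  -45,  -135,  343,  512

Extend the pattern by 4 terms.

Positions follow the repeating pattern AABB; grouping by letter gives 2 tracks.
Stream A: -5, -15, -45, -135 (multiplying by 3 each time).
Stream B: 125, 216, 343, 512 (perfect cubes starting at 5³).
Position 9 → stream A, term 5 = -405.
The 10th slot belongs to stream A; its 6th term is -1215.
Position 11 → stream B, term 5 = 729.
Term 12 comes from stream B (its 6th entry): 1000.

-405, -1215, 729, 1000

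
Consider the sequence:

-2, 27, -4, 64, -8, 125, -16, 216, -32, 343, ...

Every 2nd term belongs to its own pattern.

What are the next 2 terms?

Odd-indexed and even-indexed terms follow separate rules.
Stream A is -2, -4, -8, -16, -32, which is a geometric progression (common ratio 2).
Stream B is 27, 64, 125, 216, 343, which is the cubes 3³, 4³, 5³, ….
Position 11 falls in stream A as its term 6, giving -64.
The 12th slot belongs to stream B; its 6th term is 512.

-64, 512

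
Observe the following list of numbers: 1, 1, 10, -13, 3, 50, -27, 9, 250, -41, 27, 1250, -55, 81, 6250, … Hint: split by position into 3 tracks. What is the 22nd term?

The terms cycle through 3 interleaved subsequences.
Track A: 1, -13, -27, -41, -55. Subtracting 14 each time.
Track B: 1, 3, 9, 27, 81. Powers 3^0, 3^1, 3^2, ….
Track C: 10, 50, 250, 1250, 6250. Geometric, ×5 each step.
Position 22 falls in track A as its term 8, giving -97.

-97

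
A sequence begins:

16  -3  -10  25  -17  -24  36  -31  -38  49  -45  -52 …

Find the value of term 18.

Positions follow the repeating pattern ABB; grouping by letter gives 2 tracks.
Track A is 16, 25, 36, 49, which is perfect squares starting at 4².
Track B is -3, -10, -17, -24, -31, -38, -45, -52, which is linear: a_n = 4 − 7·n.
Position 18 → track B, term 12 = -80.

-80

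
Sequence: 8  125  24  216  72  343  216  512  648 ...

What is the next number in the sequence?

Positions 1, 3, 5, … form one subsequence and positions 2, 4, 6, … form another.
Track A: 8, 24, 72, 216, 648 — multiplying by 3 each time.
Track B: 125, 216, 343, 512 — consecutive cubes n³ from n = 5.
Position 10 falls in track B as its term 5, giving 729.

729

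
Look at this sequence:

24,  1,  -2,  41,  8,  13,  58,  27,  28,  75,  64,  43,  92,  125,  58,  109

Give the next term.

216

Split by position mod 3: positions 1, 4, 7, … form one track, and each other residue class forms its own.
Stream A: 24, 41, 58, 75, 92, 109 (linear: a_n = 7 + 17·n).
Stream B: 1, 8, 27, 64, 125 (consecutive cubes n³ from n = 1).
Stream C: -2, 13, 28, 43, 58 (adding 15 each time).
Term 17 comes from stream B (its 6th entry): 216.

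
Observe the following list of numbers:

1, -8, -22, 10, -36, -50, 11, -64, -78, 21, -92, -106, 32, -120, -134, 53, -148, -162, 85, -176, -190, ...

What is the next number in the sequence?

Positions follow the repeating pattern ABB; grouping by letter gives 2 tracks.
Track A: 1, 10, 11, 21, 32, 53, 85 (Fibonacci-style (each term is the sum of the two before it)).
Track B: -8, -22, -36, -50, -64, -78, -92, -106, -120, -134, -148, -162, -176, -190 (arithmetic, step −14).
The 22nd slot belongs to track A; its 8th term is 138.

138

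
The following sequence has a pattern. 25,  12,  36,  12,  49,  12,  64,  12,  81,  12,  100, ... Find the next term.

12

Taking every 2nd term gives 2 separate tracks.
Stream A: 25, 36, 49, 64, 81, 100 — perfect squares starting at 5².
Stream B: 12, 12, 12, 12, 12 — always 12.
Position 12 falls in stream B as its term 6, giving 12.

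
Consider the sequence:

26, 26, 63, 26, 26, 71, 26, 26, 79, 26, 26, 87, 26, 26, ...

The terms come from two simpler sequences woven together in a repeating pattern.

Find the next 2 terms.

Positions follow the repeating pattern AAB; grouping by letter gives 2 tracks.
Track A = 26, 26, 26, 26, 26, 26, 26, 26, 26, 26: constant 26.
Track B = 63, 71, 79, 87: linear: a_n = 55 + 8·n.
Position 15 → track B, term 5 = 95.
Position 16 → track A, term 11 = 26.

95, 26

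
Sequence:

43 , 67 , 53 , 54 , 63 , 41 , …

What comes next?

73

The terms cycle through 2 interleaved subsequences.
Track A = 43, 53, 63: arithmetic, step +10.
Track B = 67, 54, 41: subtracting 13 each time.
Position 7 → track A, term 4 = 73.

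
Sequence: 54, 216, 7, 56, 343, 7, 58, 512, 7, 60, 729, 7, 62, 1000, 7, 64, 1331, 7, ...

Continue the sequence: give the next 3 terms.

66, 1728, 7

Taking every 3rd term gives 3 separate tracks.
Track A: 54, 56, 58, 60, 62, 64. Adding 2 each time.
Track B: 216, 343, 512, 729, 1000, 1331. Consecutive cubes n³ from n = 6.
Track C: 7, 7, 7, 7, 7, 7. The constant sequence 7.
Position 19 → track A, term 7 = 66.
Position 20 → track B, term 7 = 1728.
The 21st slot belongs to track C; its 7th term is 7.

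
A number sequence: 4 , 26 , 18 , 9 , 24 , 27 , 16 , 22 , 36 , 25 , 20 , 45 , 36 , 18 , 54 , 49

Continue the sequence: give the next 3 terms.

Split by position mod 3 into 3 tracks.
Track A is 4, 9, 16, 25, 36, 49, which is perfect squares starting at 2².
Track B is 26, 24, 22, 20, 18, which is arithmetic with common difference −2.
Track C is 18, 27, 36, 45, 54, which is arithmetic, step +9.
Position 17 falls in track B as its term 6, giving 16.
Position 18 → track C, term 6 = 63.
Term 19 comes from track A (its 7th entry): 64.

16, 63, 64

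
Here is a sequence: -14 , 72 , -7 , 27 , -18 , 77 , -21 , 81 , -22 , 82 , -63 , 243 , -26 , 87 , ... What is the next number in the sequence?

Split by position mod 4: positions 1, 5, 9, … form one track, and each other residue class forms its own.
Stream A: -14, -18, -22, -26 — arithmetic, step −4.
Stream B: 72, 77, 82, 87 — adding 5 each time.
Stream C: -7, -21, -63 — multiplying by 3 each time.
Stream D: 27, 81, 243 — powers of 3.
The 15th slot belongs to stream C; its 4th term is -189.

-189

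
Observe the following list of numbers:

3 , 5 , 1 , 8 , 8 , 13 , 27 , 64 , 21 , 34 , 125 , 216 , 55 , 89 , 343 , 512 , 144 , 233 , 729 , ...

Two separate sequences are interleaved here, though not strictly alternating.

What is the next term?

1000

Reading positions in blocks of 4 reveals the pattern AABB — 2 tracks woven together.
Track A is 3, 5, 8, 13, 21, 34, 55, 89, 144, 233, which is each term equals the sum of the previous two.
Track B is 1, 8, 27, 64, 125, 216, 343, 512, 729, which is the cubes 1³, 2³, 3³, ….
Term 20 comes from track B (its 10th entry): 1000.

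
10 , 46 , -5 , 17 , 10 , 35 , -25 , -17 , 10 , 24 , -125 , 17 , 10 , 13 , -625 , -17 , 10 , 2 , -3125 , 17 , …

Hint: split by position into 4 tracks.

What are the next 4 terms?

10, -9, -15625, -17

Split by position mod 4 into 4 tracks.
Track A is 10, 10, 10, 10, 10, which is the constant sequence 10.
Track B is 46, 35, 24, 13, 2, which is subtracting 11 each time.
Track C is -5, -25, -125, -625, -3125, which is multiplying by 5 each time.
Track D is 17, -17, 17, -17, 17, which is alternating ±17.
Position 21 falls in track A as its term 6, giving 10.
The 22nd slot belongs to track B; its 6th term is -9.
Term 23 comes from track C (its 6th entry): -15625.
The 24th slot belongs to track D; its 6th term is -17.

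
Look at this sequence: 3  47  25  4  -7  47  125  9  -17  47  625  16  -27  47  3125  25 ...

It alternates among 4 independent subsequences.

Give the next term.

Read the sequence 4 terms at a time; column i is its own pattern.
Track A: 3, -7, -17, -27. Arithmetic, step −10.
Track B: 47, 47, 47, 47. Always 47.
Track C: 25, 125, 625, 3125. Powers 5^2, 5^3, 5^4, ….
Track D: 4, 9, 16, 25. Consecutive squares n² from n = 2.
Position 17 falls in track A as its term 5, giving -37.

-37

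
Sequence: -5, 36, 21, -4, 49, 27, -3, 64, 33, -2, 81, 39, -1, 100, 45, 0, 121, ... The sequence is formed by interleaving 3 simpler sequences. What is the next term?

Split by position mod 3 into 3 tracks.
Stream A: -5, -4, -3, -2, -1, 0 — adding 1 each time.
Stream B: 36, 49, 64, 81, 100, 121 — consecutive squares n² from n = 6.
Stream C: 21, 27, 33, 39, 45 — arithmetic, step +6.
Position 18 falls in stream C as its term 6, giving 51.

51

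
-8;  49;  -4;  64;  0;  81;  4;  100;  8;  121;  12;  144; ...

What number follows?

Split by position mod 2 into 2 tracks.
Stream A: -8, -4, 0, 4, 8, 12 (adding 4 each time).
Stream B: 49, 64, 81, 100, 121, 144 (consecutive squares n² from n = 7).
Position 13 falls in stream A as its term 7, giving 16.

16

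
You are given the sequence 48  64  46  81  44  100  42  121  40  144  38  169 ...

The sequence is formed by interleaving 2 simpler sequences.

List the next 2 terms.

36, 196

Positions 1, 3, 5, … form one subsequence and positions 2, 4, 6, … form another.
Track A = 48, 46, 44, 42, 40, 38: subtracting 2 each time.
Track B = 64, 81, 100, 121, 144, 169: the squares 8², 9², 10², ….
The 13th slot belongs to track A; its 7th term is 36.
Position 14 falls in track B as its term 7, giving 196.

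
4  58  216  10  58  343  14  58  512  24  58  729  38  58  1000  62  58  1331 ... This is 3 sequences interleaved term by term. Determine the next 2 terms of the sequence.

100, 58

Read the sequence 3 terms at a time; column i is its own pattern.
Subsequence A: 4, 10, 14, 24, 38, 62. Each term equals the sum of the previous two.
Subsequence B: 58, 58, 58, 58, 58, 58. The constant sequence 58.
Subsequence C: 216, 343, 512, 729, 1000, 1331. The cubes 6³, 7³, 8³, ….
Position 19 falls in subsequence A as its term 7, giving 100.
Position 20 falls in subsequence B as its term 7, giving 58.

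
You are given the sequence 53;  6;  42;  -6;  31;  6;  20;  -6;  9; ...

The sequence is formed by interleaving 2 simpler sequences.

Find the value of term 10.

6

Odd-indexed and even-indexed terms follow separate rules.
Track A = 53, 42, 31, 20, 9: subtracting 11 each time.
Track B = 6, -6, 6, -6: the oscillation 6·(−1)^(n+1).
Term 10 comes from track B (its 5th entry): 6.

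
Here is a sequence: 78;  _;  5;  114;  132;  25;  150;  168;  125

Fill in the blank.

Reading positions in blocks of 3 reveals the pattern AAB — 2 tracks woven together.
Stream A = 78, ?, 114, 132, 150, 168: linear: a_n = 60 + 18·n.
Stream B = 5, 25, 125: geometric with ratio 5.
So the missing entry in stream A is 96.

96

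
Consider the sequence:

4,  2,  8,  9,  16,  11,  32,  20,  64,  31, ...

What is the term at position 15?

512

Positions 1, 3, 5, … form one subsequence and positions 2, 4, 6, … form another.
Stream A is 4, 8, 16, 32, 64, which is powers of 2.
Stream B is 2, 9, 11, 20, 31, which is Fibonacci-style (each term is the sum of the two before it).
Position 15 → stream A, term 8 = 512.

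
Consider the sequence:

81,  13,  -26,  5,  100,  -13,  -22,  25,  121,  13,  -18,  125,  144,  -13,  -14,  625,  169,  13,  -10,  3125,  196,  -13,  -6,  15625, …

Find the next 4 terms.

225, 13, -2, 78125

The terms cycle through 4 interleaved subsequences.
Subsequence A: 81, 100, 121, 144, 169, 196 — consecutive squares n² from n = 9.
Subsequence B: 13, -13, 13, -13, 13, -13 — alternating ±13.
Subsequence C: -26, -22, -18, -14, -10, -6 — linear: a_n = -30 + 4·n.
Subsequence D: 5, 25, 125, 625, 3125, 15625 — geometric with ratio 5.
Position 25 → subsequence A, term 7 = 225.
Position 26 falls in subsequence B as its term 7, giving 13.
The 27th slot belongs to subsequence C; its 7th term is -2.
Term 28 comes from subsequence D (its 7th entry): 78125.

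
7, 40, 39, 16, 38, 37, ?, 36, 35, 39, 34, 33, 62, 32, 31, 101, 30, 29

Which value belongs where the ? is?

Positions follow the repeating pattern ABB; grouping by letter gives 2 tracks.
Track A: 7, 16, ?, 39, 62, 101. Fibonacci-style (each term is the sum of the two before it).
Track B: 40, 39, 38, 37, 36, 35, 34, 33, 32, 31, 30, 29. Subtracting 1 each time.
Track A's pattern makes the blank 23.

23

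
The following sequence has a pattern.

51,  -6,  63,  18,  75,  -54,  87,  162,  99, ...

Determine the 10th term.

Split by position mod 2 into 2 tracks.
Subsequence A: 51, 63, 75, 87, 99 — arithmetic, step +12.
Subsequence B: -6, 18, -54, 162 — geometric, ×-3 each step.
Position 10 → subsequence B, term 5 = -486.

-486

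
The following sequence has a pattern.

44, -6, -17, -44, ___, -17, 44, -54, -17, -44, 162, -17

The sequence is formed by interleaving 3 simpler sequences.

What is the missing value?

Read the sequence 3 terms at a time; column i is its own pattern.
Track A = 44, -44, 44, -44: the oscillation 44·(−1)^(n+1).
Track B = -6, ?, -54, 162: multiplying by -3 each time.
Track C = -17, -17, -17, -17: constant -17.
The gap is track B's term 2; the rule gives 18.

18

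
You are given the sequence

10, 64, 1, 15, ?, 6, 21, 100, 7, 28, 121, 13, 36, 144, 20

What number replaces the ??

81

The terms cycle through 3 interleaved subsequences.
Subsequence A = 10, 15, 21, 28, 36: the triangular numbers T_4, T_5, ….
Subsequence B = 64, ?, 100, 121, 144: consecutive squares n² from n = 8.
Subsequence C = 1, 6, 7, 13, 20: a Fibonacci-like recurrence a_n = a_{n-1} + a_{n-2}.
The gap is subsequence B's term 2; the rule gives 81.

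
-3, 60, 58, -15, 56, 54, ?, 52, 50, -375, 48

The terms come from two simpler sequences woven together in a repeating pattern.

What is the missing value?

Reading positions in blocks of 3 reveals the pattern ABB — 2 tracks woven together.
Track A: -3, -15, ?, -375. Multiplying by 5 each time.
Track B: 60, 58, 56, 54, 52, 50, 48. Arithmetic with common difference −2.
Track A's pattern makes the blank -75.

-75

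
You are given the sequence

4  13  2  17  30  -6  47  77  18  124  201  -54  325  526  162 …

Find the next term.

Positions follow the repeating pattern AAB; grouping by letter gives 2 tracks.
Stream A: 4, 13, 17, 30, 47, 77, 124, 201, 325, 526 (each term equals the sum of the previous two).
Stream B: 2, -6, 18, -54, 162 (multiplying by -3 each time).
Position 16 → stream A, term 11 = 851.

851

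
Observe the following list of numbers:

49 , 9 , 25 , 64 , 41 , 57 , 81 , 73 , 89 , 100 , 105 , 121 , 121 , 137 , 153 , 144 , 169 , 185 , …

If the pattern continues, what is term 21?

217

The slot pattern repeats as ABB (period 3), so there are 2 interleaved tracks.
Subsequence A: 49, 64, 81, 100, 121, 144 — the squares 7², 8², 9², ….
Subsequence B: 9, 25, 41, 57, 73, 89, 105, 121, 137, 153, 169, 185 — arithmetic with common difference +16.
The 21st slot belongs to subsequence B; its 14th term is 217.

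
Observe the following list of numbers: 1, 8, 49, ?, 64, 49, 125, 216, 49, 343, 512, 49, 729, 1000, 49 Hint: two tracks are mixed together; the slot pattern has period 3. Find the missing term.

Reading positions in blocks of 3 reveals the pattern AAB — 2 tracks woven together.
Subsequence A = 1, 8, ?, 64, 125, 216, 343, 512, 729, 1000: perfect cubes starting at 1³.
Subsequence B = 49, 49, 49, 49, 49: the constant sequence 49.
Filling subsequence A at index 3 by its rule yields 27.

27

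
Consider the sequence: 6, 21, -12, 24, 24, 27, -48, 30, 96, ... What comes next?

Split by position mod 2 into 2 tracks.
Track A: 6, -12, 24, -48, 96 — a geometric progression (common ratio -2).
Track B: 21, 24, 27, 30 — arithmetic with common difference +3.
Position 10 falls in track B as its term 5, giving 33.

33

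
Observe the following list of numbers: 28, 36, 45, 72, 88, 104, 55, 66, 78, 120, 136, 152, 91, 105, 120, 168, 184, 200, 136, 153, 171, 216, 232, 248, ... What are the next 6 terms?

The slot pattern repeats as AAABBB (period 6), so there are 2 interleaved tracks.
Subsequence A = 28, 36, 45, 55, 66, 78, 91, 105, 120, 136, 153, 171: the triangular numbers T_7, T_8, ….
Subsequence B = 72, 88, 104, 120, 136, 152, 168, 184, 200, 216, 232, 248: adding 16 each time.
Position 25 → subsequence A, term 13 = 190.
The 26th slot belongs to subsequence A; its 14th term is 210.
Position 27 → subsequence A, term 15 = 231.
Term 28 comes from subsequence B (its 13th entry): 264.
Term 29 comes from subsequence B (its 14th entry): 280.
The 30th slot belongs to subsequence B; its 15th term is 296.

190, 210, 231, 264, 280, 296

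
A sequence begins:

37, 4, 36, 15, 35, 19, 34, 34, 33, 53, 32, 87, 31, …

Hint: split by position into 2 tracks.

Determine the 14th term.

140

Taking every 2nd term gives 2 separate tracks.
Track A: 37, 36, 35, 34, 33, 32, 31. Subtracting 1 each time.
Track B: 4, 15, 19, 34, 53, 87. Fibonacci-style (each term is the sum of the two before it).
The 14th slot belongs to track B; its 7th term is 140.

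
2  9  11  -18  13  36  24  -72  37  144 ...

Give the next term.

Positions 1, 3, 5, … form one subsequence and positions 2, 4, 6, … form another.
Track A: 2, 11, 13, 24, 37 (a Fibonacci-like recurrence a_n = a_{n-1} + a_{n-2}).
Track B: 9, -18, 36, -72, 144 (multiplying by -2 each time).
The 11th slot belongs to track A; its 6th term is 61.

61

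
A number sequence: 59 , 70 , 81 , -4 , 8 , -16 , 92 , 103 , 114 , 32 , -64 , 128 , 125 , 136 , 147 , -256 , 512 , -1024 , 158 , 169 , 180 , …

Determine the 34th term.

131072

The slot pattern repeats as AAABBB (period 6), so there are 2 interleaved tracks.
Track A is 59, 70, 81, 92, 103, 114, 125, 136, 147, 158, 169, 180, which is linear: a_n = 48 + 11·n.
Track B is -4, 8, -16, 32, -64, 128, -256, 512, -1024, which is multiplying by -2 each time.
Position 34 → track B, term 16 = 131072.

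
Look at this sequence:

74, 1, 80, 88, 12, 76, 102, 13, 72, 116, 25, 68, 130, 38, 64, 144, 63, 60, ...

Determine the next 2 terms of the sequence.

158, 101

Split by position mod 3 into 3 tracks.
Subsequence A: 74, 88, 102, 116, 130, 144 (adding 14 each time).
Subsequence B: 1, 12, 13, 25, 38, 63 (each term equals the sum of the previous two).
Subsequence C: 80, 76, 72, 68, 64, 60 (arithmetic with common difference −4).
Position 19 → subsequence A, term 7 = 158.
Position 20 falls in subsequence B as its term 7, giving 101.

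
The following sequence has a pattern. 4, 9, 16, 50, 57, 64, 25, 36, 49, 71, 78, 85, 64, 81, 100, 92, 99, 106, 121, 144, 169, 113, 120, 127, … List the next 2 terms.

The slot pattern repeats as AAABBB (period 6), so there are 2 interleaved tracks.
Stream A = 4, 9, 16, 25, 36, 49, 64, 81, 100, 121, 144, 169: perfect squares starting at 2².
Stream B = 50, 57, 64, 71, 78, 85, 92, 99, 106, 113, 120, 127: arithmetic with common difference +7.
The 25th slot belongs to stream A; its 13th term is 196.
Position 26 falls in stream A as its term 14, giving 225.

196, 225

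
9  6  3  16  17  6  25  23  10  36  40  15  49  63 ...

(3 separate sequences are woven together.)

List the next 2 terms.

21, 64

Taking every 3rd term gives 3 separate tracks.
Track A: 9, 16, 25, 36, 49. Consecutive squares n² from n = 3.
Track B: 6, 17, 23, 40, 63. A Fibonacci-like recurrence a_n = a_{n-1} + a_{n-2}.
Track C: 3, 6, 10, 15. The triangular numbers T_2, T_3, ….
Position 15 → track C, term 5 = 21.
Position 16 → track A, term 6 = 64.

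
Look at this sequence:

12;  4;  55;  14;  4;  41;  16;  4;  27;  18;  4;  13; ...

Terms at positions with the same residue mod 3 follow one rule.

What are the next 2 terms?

Taking every 3rd term gives 3 separate tracks.
Stream A is 12, 14, 16, 18, which is adding 2 each time.
Stream B is 4, 4, 4, 4, which is the constant sequence 4.
Stream C is 55, 41, 27, 13, which is subtracting 14 each time.
Term 13 comes from stream A (its 5th entry): 20.
Term 14 comes from stream B (its 5th entry): 4.

20, 4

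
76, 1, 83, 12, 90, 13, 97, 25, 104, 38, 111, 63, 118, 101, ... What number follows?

125

Positions 1, 3, 5, … form one subsequence and positions 2, 4, 6, … form another.
Stream A = 76, 83, 90, 97, 104, 111, 118: arithmetic, step +7.
Stream B = 1, 12, 13, 25, 38, 63, 101: each term equals the sum of the previous two.
Position 15 falls in stream A as its term 8, giving 125.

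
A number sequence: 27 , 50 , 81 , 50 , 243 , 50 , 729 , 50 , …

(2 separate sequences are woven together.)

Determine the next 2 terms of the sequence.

Odd-indexed and even-indexed terms follow separate rules.
Subsequence A: 27, 81, 243, 729 (successive powers of 3).
Subsequence B: 50, 50, 50, 50 (the constant sequence 50).
The 9th slot belongs to subsequence A; its 5th term is 2187.
Term 10 comes from subsequence B (its 5th entry): 50.

2187, 50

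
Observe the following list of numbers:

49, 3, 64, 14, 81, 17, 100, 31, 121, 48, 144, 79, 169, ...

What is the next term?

127

The terms cycle through 2 interleaved subsequences.
Track A = 49, 64, 81, 100, 121, 144, 169: consecutive squares n² from n = 7.
Track B = 3, 14, 17, 31, 48, 79: each term equals the sum of the previous two.
Term 14 comes from track B (its 7th entry): 127.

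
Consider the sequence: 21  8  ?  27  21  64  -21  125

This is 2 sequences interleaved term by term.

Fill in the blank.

Positions 1, 3, 5, … form one subsequence and positions 2, 4, 6, … form another.
Track A = 21, ?, 21, -21: oscillating between 21 and -21.
Track B = 8, 27, 64, 125: perfect cubes starting at 2³.
Track A's pattern makes the blank -21.

-21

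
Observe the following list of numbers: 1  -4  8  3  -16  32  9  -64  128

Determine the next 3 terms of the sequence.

Positions follow the repeating pattern ABB; grouping by letter gives 2 tracks.
Stream A: 1, 3, 9 — powers 3^0, 3^1, 3^2, ….
Stream B: -4, 8, -16, 32, -64, 128 — multiplying by -2 each time.
Term 10 comes from stream A (its 4th entry): 27.
Position 11 → stream B, term 7 = -256.
The 12th slot belongs to stream B; its 8th term is 512.

27, -256, 512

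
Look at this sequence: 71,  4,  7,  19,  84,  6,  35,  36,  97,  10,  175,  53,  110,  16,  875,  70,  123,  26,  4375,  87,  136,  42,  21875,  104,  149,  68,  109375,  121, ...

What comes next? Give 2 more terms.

The terms cycle through 4 interleaved subsequences.
Subsequence A: 71, 84, 97, 110, 123, 136, 149 (linear: a_n = 58 + 13·n).
Subsequence B: 4, 6, 10, 16, 26, 42, 68 (Fibonacci-style (each term is the sum of the two before it)).
Subsequence C: 7, 35, 175, 875, 4375, 21875, 109375 (multiplying by 5 each time).
Subsequence D: 19, 36, 53, 70, 87, 104, 121 (arithmetic with common difference +17).
Position 29 → subsequence A, term 8 = 162.
Position 30 → subsequence B, term 8 = 110.

162, 110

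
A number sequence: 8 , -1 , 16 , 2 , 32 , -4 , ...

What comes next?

64

Split by position mod 2 into 2 tracks.
Track A: 8, 16, 32 — powers 2^3, 2^4, 2^5, ….
Track B: -1, 2, -4 — geometric with ratio -2.
Position 7 falls in track A as its term 4, giving 64.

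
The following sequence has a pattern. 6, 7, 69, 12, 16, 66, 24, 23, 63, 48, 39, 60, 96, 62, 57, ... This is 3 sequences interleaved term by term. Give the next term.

192

Split by position mod 3: positions 1, 4, 7, … form one track, and each other residue class forms its own.
Track A: 6, 12, 24, 48, 96 — multiplying by 2 each time.
Track B: 7, 16, 23, 39, 62 — a Fibonacci-like recurrence a_n = a_{n-1} + a_{n-2}.
Track C: 69, 66, 63, 60, 57 — arithmetic, step −3.
The 16th slot belongs to track A; its 6th term is 192.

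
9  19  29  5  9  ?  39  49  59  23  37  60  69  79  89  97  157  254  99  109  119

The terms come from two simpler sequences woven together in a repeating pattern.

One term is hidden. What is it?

Reading positions in blocks of 6 reveals the pattern AAABBB — 2 tracks woven together.
Stream A: 9, 19, 29, 39, 49, 59, 69, 79, 89, 99, 109, 119. Linear: a_n = -1 + 10·n.
Stream B: 5, 9, ?, 23, 37, 60, 97, 157, 254. A Fibonacci-like recurrence a_n = a_{n-1} + a_{n-2}.
So the missing entry in stream B is 14.

14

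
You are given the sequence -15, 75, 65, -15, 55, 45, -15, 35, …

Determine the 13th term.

-15

The slot pattern repeats as ABB (period 3), so there are 2 interleaved tracks.
Track A: -15, -15, -15. Constant -15.
Track B: 75, 65, 55, 45, 35. Subtracting 10 each time.
Position 13 falls in track A as its term 5, giving -15.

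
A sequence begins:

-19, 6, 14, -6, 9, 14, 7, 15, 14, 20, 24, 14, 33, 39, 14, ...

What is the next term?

46

Read the sequence 3 terms at a time; column i is its own pattern.
Subsequence A: -19, -6, 7, 20, 33 (adding 13 each time).
Subsequence B: 6, 9, 15, 24, 39 (a Fibonacci-like recurrence a_n = a_{n-1} + a_{n-2}).
Subsequence C: 14, 14, 14, 14, 14 (constant 14).
The 16th slot belongs to subsequence A; its 6th term is 46.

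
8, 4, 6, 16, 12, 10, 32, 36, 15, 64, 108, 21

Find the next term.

128

The terms cycle through 3 interleaved subsequences.
Track A: 8, 16, 32, 64 — powers of 2.
Track B: 4, 12, 36, 108 — a geometric progression (common ratio 3).
Track C: 6, 10, 15, 21 — triangular numbers starting at T_3.
Position 13 → track A, term 5 = 128.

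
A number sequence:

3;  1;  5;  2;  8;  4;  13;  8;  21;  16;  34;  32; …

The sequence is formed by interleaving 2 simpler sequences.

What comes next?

55

Taking every 2nd term gives 2 separate tracks.
Stream A: 3, 5, 8, 13, 21, 34 — each term equals the sum of the previous two.
Stream B: 1, 2, 4, 8, 16, 32 — powers 2^0, 2^1, 2^2, ….
Term 13 comes from stream A (its 7th entry): 55.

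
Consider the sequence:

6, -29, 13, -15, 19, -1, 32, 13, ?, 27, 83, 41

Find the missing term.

The terms cycle through 2 interleaved subsequences.
Subsequence A = 6, 13, 19, 32, ?, 83: Fibonacci-style (each term is the sum of the two before it).
Subsequence B = -29, -15, -1, 13, 27, 41: arithmetic with common difference +14.
Filling subsequence A at index 5 by its rule yields 51.

51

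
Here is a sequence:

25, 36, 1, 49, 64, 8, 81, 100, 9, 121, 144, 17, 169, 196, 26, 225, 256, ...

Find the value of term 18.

43

The slot pattern repeats as AAB (period 3), so there are 2 interleaved tracks.
Track A is 25, 36, 49, 64, 81, 100, 121, 144, 169, 196, 225, 256, which is consecutive squares n² from n = 5.
Track B is 1, 8, 9, 17, 26, which is Fibonacci-style (each term is the sum of the two before it).
Term 18 comes from track B (its 6th entry): 43.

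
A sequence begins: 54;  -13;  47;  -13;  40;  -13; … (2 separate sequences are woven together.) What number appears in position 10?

-13

Positions 1, 3, 5, … form one subsequence and positions 2, 4, 6, … form another.
Subsequence A = 54, 47, 40: linear: a_n = 61 − 7·n.
Subsequence B = -13, -13, -13: the constant sequence -13.
The 10th slot belongs to subsequence B; its 5th term is -13.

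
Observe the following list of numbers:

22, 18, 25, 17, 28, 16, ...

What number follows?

Odd-indexed and even-indexed terms follow separate rules.
Track A = 22, 25, 28: arithmetic, step +3.
Track B = 18, 17, 16: arithmetic with common difference −1.
The 7th slot belongs to track A; its 4th term is 31.

31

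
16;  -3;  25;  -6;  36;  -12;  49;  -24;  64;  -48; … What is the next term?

Taking every 2nd term gives 2 separate tracks.
Track A: 16, 25, 36, 49, 64 (the squares 4², 5², 6², …).
Track B: -3, -6, -12, -24, -48 (geometric with ratio 2).
The 11th slot belongs to track A; its 6th term is 81.

81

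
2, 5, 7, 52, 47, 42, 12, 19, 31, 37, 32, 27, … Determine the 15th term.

Positions follow the repeating pattern AAABBB; grouping by letter gives 2 tracks.
Stream A is 2, 5, 7, 12, 19, 31, which is each term equals the sum of the previous two.
Stream B is 52, 47, 42, 37, 32, 27, which is arithmetic with common difference −5.
The 15th slot belongs to stream A; its 9th term is 131.

131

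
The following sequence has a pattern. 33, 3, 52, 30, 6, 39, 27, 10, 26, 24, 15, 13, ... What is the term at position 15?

0

Taking every 3rd term gives 3 separate tracks.
Track A is 33, 30, 27, 24, which is arithmetic, step −3.
Track B is 3, 6, 10, 15, which is the triangular numbers T_2, T_3, ….
Track C is 52, 39, 26, 13, which is subtracting 13 each time.
Term 15 comes from track C (its 5th entry): 0.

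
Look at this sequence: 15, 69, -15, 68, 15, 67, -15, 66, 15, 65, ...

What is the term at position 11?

The terms cycle through 2 interleaved subsequences.
Track A: 15, -15, 15, -15, 15 — oscillating between 15 and -15.
Track B: 69, 68, 67, 66, 65 — arithmetic, step −1.
Position 11 → track A, term 6 = -15.

-15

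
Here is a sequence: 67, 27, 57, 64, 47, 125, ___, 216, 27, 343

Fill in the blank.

Taking every 2nd term gives 2 separate tracks.
Stream A: 67, 57, 47, ?, 27. Subtracting 10 each time.
Stream B: 27, 64, 125, 216, 343. Consecutive cubes n³ from n = 3.
The gap is stream A's term 4; the rule gives 37.

37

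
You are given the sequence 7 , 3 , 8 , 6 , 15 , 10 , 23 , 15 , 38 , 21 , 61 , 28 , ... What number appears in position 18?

55

Split by position mod 2 into 2 tracks.
Track A: 7, 8, 15, 23, 38, 61. Each term equals the sum of the previous two.
Track B: 3, 6, 10, 15, 21, 28. Triangular numbers starting at T_2.
Position 18 falls in track B as its term 9, giving 55.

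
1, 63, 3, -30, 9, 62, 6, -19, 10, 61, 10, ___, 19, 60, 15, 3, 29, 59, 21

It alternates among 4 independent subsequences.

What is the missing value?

-8

The terms cycle through 4 interleaved subsequences.
Track A: 1, 9, 10, 19, 29. Fibonacci-style (each term is the sum of the two before it).
Track B: 63, 62, 61, 60, 59. Subtracting 1 each time.
Track C: 3, 6, 10, 15, 21. The triangular numbers T_2, T_3, ….
Track D: -30, -19, ?, 3. Arithmetic with common difference +11.
Track D's pattern makes the blank -8.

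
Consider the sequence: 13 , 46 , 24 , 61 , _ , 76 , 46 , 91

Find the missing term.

Taking every 2nd term gives 2 separate tracks.
Track A is 13, 24, ?, 46, which is arithmetic with common difference +11.
Track B is 46, 61, 76, 91, which is arithmetic, step +15.
Track A's pattern makes the blank 35.

35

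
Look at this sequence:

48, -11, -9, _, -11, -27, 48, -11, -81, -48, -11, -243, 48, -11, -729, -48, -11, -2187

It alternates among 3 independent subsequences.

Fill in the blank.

-48

The terms cycle through 3 interleaved subsequences.
Track A: 48, ?, 48, -48, 48, -48 — alternating ±48.
Track B: -11, -11, -11, -11, -11, -11 — constant -11.
Track C: -9, -27, -81, -243, -729, -2187 — multiplying by 3 each time.
So the missing entry in track A is -48.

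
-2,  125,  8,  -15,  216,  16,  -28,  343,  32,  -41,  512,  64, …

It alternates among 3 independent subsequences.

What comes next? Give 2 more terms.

Taking every 3rd term gives 3 separate tracks.
Stream A = -2, -15, -28, -41: arithmetic, step −13.
Stream B = 125, 216, 343, 512: perfect cubes starting at 5³.
Stream C = 8, 16, 32, 64: powers 2^3, 2^4, 2^5, ….
Term 13 comes from stream A (its 5th entry): -54.
Position 14 falls in stream B as its term 5, giving 729.

-54, 729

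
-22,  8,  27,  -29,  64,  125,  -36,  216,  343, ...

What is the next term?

-43

Positions follow the repeating pattern ABB; grouping by letter gives 2 tracks.
Stream A is -22, -29, -36, which is arithmetic with common difference −7.
Stream B is 8, 27, 64, 125, 216, 343, which is perfect cubes starting at 2³.
Term 10 comes from stream A (its 4th entry): -43.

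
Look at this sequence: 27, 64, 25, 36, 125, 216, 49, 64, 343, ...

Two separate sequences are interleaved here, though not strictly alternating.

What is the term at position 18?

Positions follow the repeating pattern AABB; grouping by letter gives 2 tracks.
Subsequence A = 27, 64, 125, 216, 343: the cubes 3³, 4³, 5³, ….
Subsequence B = 25, 36, 49, 64: perfect squares starting at 5².
Position 18 → subsequence A, term 10 = 1728.

1728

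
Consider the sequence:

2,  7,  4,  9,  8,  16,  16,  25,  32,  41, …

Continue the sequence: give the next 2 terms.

Positions 1, 3, 5, … form one subsequence and positions 2, 4, 6, … form another.
Track A: 2, 4, 8, 16, 32. Powers of 2.
Track B: 7, 9, 16, 25, 41. Fibonacci-style (each term is the sum of the two before it).
Position 11 falls in track A as its term 6, giving 64.
The 12th slot belongs to track B; its 6th term is 66.

64, 66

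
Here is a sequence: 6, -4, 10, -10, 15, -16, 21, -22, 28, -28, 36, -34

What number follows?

45

Split by position mod 2 into 2 tracks.
Track A: 6, 10, 15, 21, 28, 36. Triangular numbers n(n+1)/2 for n = 3, 4, ….
Track B: -4, -10, -16, -22, -28, -34. Arithmetic with common difference −6.
Position 13 falls in track A as its term 7, giving 45.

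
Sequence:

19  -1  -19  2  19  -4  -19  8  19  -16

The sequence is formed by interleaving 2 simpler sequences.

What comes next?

-19

Taking every 2nd term gives 2 separate tracks.
Track A: 19, -19, 19, -19, 19 (oscillating between 19 and -19).
Track B: -1, 2, -4, 8, -16 (a geometric progression (common ratio -2)).
The 11th slot belongs to track A; its 6th term is -19.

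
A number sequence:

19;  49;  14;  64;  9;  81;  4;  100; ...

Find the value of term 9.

Positions 1, 3, 5, … form one subsequence and positions 2, 4, 6, … form another.
Track A = 19, 14, 9, 4: linear: a_n = 24 − 5·n.
Track B = 49, 64, 81, 100: consecutive squares n² from n = 7.
Term 9 comes from track A (its 5th entry): -1.

-1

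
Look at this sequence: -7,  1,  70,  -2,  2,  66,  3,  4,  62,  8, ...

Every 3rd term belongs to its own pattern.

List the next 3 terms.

8, 58, 13

Read the sequence 3 terms at a time; column i is its own pattern.
Track A is -7, -2, 3, 8, which is linear: a_n = -12 + 5·n.
Track B is 1, 2, 4, which is successive powers of 2.
Track C is 70, 66, 62, which is subtracting 4 each time.
Term 11 comes from track B (its 4th entry): 8.
Position 12 falls in track C as its term 4, giving 58.
Position 13 falls in track A as its term 5, giving 13.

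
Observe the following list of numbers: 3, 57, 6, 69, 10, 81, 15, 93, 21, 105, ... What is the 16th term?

141

Odd-indexed and even-indexed terms follow separate rules.
Track A = 3, 6, 10, 15, 21: the triangular numbers T_2, T_3, ….
Track B = 57, 69, 81, 93, 105: linear: a_n = 45 + 12·n.
Position 16 → track B, term 8 = 141.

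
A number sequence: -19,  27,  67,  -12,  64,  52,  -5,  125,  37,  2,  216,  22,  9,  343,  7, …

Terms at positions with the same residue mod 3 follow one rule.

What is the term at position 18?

Taking every 3rd term gives 3 separate tracks.
Stream A: -19, -12, -5, 2, 9 (adding 7 each time).
Stream B: 27, 64, 125, 216, 343 (perfect cubes starting at 3³).
Stream C: 67, 52, 37, 22, 7 (subtracting 15 each time).
Position 18 → stream C, term 6 = -8.

-8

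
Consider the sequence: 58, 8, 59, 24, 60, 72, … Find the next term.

61

Taking every 2nd term gives 2 separate tracks.
Subsequence A: 58, 59, 60 (linear: a_n = 57 + n).
Subsequence B: 8, 24, 72 (multiplying by 3 each time).
Position 7 → subsequence A, term 4 = 61.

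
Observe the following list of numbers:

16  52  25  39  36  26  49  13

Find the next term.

Split by position mod 2 into 2 tracks.
Subsequence A = 16, 25, 36, 49: consecutive squares n² from n = 4.
Subsequence B = 52, 39, 26, 13: arithmetic, step −13.
Position 9 → subsequence A, term 5 = 64.

64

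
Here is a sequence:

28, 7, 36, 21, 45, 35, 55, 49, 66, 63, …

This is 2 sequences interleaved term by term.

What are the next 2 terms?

Odd-indexed and even-indexed terms follow separate rules.
Track A is 28, 36, 45, 55, 66, which is triangular numbers starting at T_7.
Track B is 7, 21, 35, 49, 63, which is arithmetic with common difference +14.
Term 11 comes from track A (its 6th entry): 78.
Position 12 falls in track B as its term 6, giving 77.

78, 77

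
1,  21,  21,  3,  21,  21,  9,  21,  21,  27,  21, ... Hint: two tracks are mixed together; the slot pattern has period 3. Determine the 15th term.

21

The slot pattern repeats as ABB (period 3), so there are 2 interleaved tracks.
Track A is 1, 3, 9, 27, which is powers of 3.
Track B is 21, 21, 21, 21, 21, 21, 21, which is constant 21.
The 15th slot belongs to track B; its 10th term is 21.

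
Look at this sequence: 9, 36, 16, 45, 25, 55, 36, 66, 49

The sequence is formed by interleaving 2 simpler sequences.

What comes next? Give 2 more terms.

78, 64

Positions 1, 3, 5, … form one subsequence and positions 2, 4, 6, … form another.
Stream A is 9, 16, 25, 36, 49, which is consecutive squares n² from n = 3.
Stream B is 36, 45, 55, 66, which is triangular numbers starting at T_8.
Term 10 comes from stream B (its 5th entry): 78.
The 11th slot belongs to stream A; its 6th term is 64.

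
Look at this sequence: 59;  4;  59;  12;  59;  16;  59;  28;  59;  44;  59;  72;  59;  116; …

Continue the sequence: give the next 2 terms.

Positions 1, 3, 5, … form one subsequence and positions 2, 4, 6, … form another.
Stream A: 59, 59, 59, 59, 59, 59, 59 — constant 59.
Stream B: 4, 12, 16, 28, 44, 72, 116 — Fibonacci-style (each term is the sum of the two before it).
Position 15 → stream A, term 8 = 59.
Position 16 falls in stream B as its term 8, giving 188.

59, 188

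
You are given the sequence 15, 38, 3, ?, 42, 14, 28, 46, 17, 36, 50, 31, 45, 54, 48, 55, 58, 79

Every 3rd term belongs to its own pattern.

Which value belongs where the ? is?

Split by position mod 3 into 3 tracks.
Track A is 15, ?, 28, 36, 45, 55, which is triangular numbers starting at T_5.
Track B is 38, 42, 46, 50, 54, 58, which is arithmetic with common difference +4.
Track C is 3, 14, 17, 31, 48, 79, which is Fibonacci-style (each term is the sum of the two before it).
Track A's pattern makes the blank 21.

21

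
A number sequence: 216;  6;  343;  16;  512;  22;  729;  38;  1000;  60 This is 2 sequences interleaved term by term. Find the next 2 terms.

The terms cycle through 2 interleaved subsequences.
Subsequence A is 216, 343, 512, 729, 1000, which is consecutive cubes n³ from n = 6.
Subsequence B is 6, 16, 22, 38, 60, which is each term equals the sum of the previous two.
Term 11 comes from subsequence A (its 6th entry): 1331.
Position 12 falls in subsequence B as its term 6, giving 98.

1331, 98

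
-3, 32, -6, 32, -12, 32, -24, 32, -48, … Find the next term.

32

Taking every 2nd term gives 2 separate tracks.
Track A: -3, -6, -12, -24, -48 — multiplying by 2 each time.
Track B: 32, 32, 32, 32 — constant 32.
The 10th slot belongs to track B; its 5th term is 32.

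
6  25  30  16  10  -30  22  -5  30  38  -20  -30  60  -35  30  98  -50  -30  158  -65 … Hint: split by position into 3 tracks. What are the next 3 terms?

Read the sequence 3 terms at a time; column i is its own pattern.
Stream A: 6, 16, 22, 38, 60, 98, 158 (a Fibonacci-like recurrence a_n = a_{n-1} + a_{n-2}).
Stream B: 25, 10, -5, -20, -35, -50, -65 (linear: a_n = 40 − 15·n).
Stream C: 30, -30, 30, -30, 30, -30 (oscillating between 30 and -30).
Position 21 falls in stream C as its term 7, giving 30.
The 22nd slot belongs to stream A; its 8th term is 256.
Term 23 comes from stream B (its 8th entry): -80.

30, 256, -80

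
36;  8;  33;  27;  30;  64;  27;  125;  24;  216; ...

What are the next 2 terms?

Split by position mod 2 into 2 tracks.
Stream A: 36, 33, 30, 27, 24. Linear: a_n = 39 − 3·n.
Stream B: 8, 27, 64, 125, 216. The cubes 2³, 3³, 4³, ….
The 11th slot belongs to stream A; its 6th term is 21.
Term 12 comes from stream B (its 6th entry): 343.

21, 343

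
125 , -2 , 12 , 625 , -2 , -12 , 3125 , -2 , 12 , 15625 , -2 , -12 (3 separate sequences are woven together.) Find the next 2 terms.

Read the sequence 3 terms at a time; column i is its own pattern.
Subsequence A = 125, 625, 3125, 15625: powers of 5.
Subsequence B = -2, -2, -2, -2: constant -2.
Subsequence C = 12, -12, 12, -12: oscillating between 12 and -12.
Position 13 falls in subsequence A as its term 5, giving 78125.
Term 14 comes from subsequence B (its 5th entry): -2.

78125, -2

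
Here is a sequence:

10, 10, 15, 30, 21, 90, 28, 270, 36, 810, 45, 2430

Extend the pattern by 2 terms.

Split by position mod 2 into 2 tracks.
Stream A: 10, 15, 21, 28, 36, 45 — the triangular numbers T_4, T_5, ….
Stream B: 10, 30, 90, 270, 810, 2430 — a geometric progression (common ratio 3).
The 13th slot belongs to stream A; its 7th term is 55.
Position 14 → stream B, term 7 = 7290.

55, 7290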